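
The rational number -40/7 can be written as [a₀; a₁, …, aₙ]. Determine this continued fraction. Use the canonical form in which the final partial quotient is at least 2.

Apply division with remainder until the remainder is 0:
-40 ÷ 7 → quotient -6, remainder 2
7 ÷ 2 → quotient 3, remainder 1
2 ÷ 1 → quotient 2, remainder 0

[-6; 3, 2]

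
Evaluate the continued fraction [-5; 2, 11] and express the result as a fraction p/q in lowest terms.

-104/23

Use the convergent recurrence hₖ = aₖ·hₖ₋₁ + hₖ₋₂ (and likewise for the denominators kₖ):
a_0 = -5: -5/1
a_1 = 2: -9/2
a_2 = 11: -104/23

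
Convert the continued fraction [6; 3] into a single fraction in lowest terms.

Work from the innermost term outward:
Start with 3.
6 + 1/(3/1) = 6 + 1/3 = 19/3

19/3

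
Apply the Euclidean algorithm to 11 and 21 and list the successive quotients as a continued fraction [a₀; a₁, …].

[0; 1, 1, 10]

⌊11/21⌋ = 0, remainder 11
⌊21/11⌋ = 1, remainder 10
⌊11/10⌋ = 1, remainder 1
⌊10/1⌋ = 10, remainder 0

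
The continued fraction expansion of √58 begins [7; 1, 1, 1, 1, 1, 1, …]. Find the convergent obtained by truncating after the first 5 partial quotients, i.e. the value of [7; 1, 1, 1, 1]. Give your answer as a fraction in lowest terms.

38/5

a_0 = 7: 7/1
a_1 = 1: 8/1
a_2 = 1: 15/2
a_3 = 1: 23/3
a_4 = 1: 38/5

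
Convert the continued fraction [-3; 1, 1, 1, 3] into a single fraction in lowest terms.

-26/11

Use the convergent recurrence hₖ = aₖ·hₖ₋₁ + hₖ₋₂ (and likewise for the denominators kₖ):
a_0 = -3: -3/1
a_1 = 1: -2/1
a_2 = 1: -5/2
a_3 = 1: -7/3
a_4 = 3: -26/11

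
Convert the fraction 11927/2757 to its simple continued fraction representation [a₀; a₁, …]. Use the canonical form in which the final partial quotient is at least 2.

[4; 3, 14, 1, 59]

11927 = 4·2757 + 899, so a_0 = 4
2757 = 3·899 + 60, so a_1 = 3
899 = 14·60 + 59, so a_2 = 14
60 = 1·59 + 1, so a_3 = 1
59 = 59·1 + 0, so a_4 = 59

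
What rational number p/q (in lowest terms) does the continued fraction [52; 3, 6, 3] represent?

Use the convergent recurrence hₖ = aₖ·hₖ₋₁ + hₖ₋₂ (and likewise for the denominators kₖ):
a_0 = 52: 52/1
a_1 = 3: 157/3
a_2 = 6: 994/19
a_3 = 3: 3139/60

3139/60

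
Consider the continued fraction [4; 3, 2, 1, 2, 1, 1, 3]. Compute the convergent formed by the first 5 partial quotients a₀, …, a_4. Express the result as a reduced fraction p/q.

Compute successive convergents:
a_0 = 4: 4/1
a_1 = 3: 13/3
a_2 = 2: 30/7
a_3 = 1: 43/10
a_4 = 2: 116/27

116/27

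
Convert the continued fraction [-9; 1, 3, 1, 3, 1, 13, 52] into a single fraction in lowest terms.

-141481/17236

Start with 52.
13 + 1/(52/1) = 13 + 1/52 = 677/52
1 + 1/(677/52) = 1 + 52/677 = 729/677
3 + 1/(729/677) = 3 + 677/729 = 2864/729
1 + 1/(2864/729) = 1 + 729/2864 = 3593/2864
3 + 1/(3593/2864) = 3 + 2864/3593 = 13643/3593
1 + 1/(13643/3593) = 1 + 3593/13643 = 17236/13643
-9 + 1/(17236/13643) = -9 + 13643/17236 = -141481/17236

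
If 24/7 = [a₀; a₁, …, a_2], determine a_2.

24 ÷ 7 → quotient 3, remainder 3
7 ÷ 3 → quotient 2, remainder 1
3 ÷ 1 → quotient 3, remainder 0

3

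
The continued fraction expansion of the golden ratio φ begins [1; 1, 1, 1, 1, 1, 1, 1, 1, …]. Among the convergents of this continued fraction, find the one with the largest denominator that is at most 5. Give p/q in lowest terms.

8/5

a_0 = 1: 1/1  (≤ bound)
a_1 = 1: 2/1  (≤ bound)
a_2 = 1: 3/2  (≤ bound)
a_3 = 1: 5/3  (≤ bound)
a_4 = 1: 8/5  (≤ bound)
a_5 = 1: 13/8  (> 5, stop)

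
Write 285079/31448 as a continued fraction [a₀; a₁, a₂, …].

⌊285079/31448⌋ = 9, remainder 2047
⌊31448/2047⌋ = 15, remainder 743
⌊2047/743⌋ = 2, remainder 561
⌊743/561⌋ = 1, remainder 182
⌊561/182⌋ = 3, remainder 15
⌊182/15⌋ = 12, remainder 2
⌊15/2⌋ = 7, remainder 1
⌊2/1⌋ = 2, remainder 0

[9; 15, 2, 1, 3, 12, 7, 2]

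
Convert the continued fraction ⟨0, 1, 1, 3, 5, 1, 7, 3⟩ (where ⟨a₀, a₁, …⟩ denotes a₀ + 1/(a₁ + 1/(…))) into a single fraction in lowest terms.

613/1079

a_0 = 0: 0/1
a_1 = 1: 1/1
a_2 = 1: 1/2
a_3 = 3: 4/7
a_4 = 5: 21/37
a_5 = 1: 25/44
a_6 = 7: 196/345
a_7 = 3: 613/1079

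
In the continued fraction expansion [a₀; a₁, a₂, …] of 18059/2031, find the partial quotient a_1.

18059 = 8·2031 + 1811, so a_0 = 8
2031 = 1·1811 + 220, so a_1 = 1

1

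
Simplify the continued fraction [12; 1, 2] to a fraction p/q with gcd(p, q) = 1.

38/3

Start with 2.
1 + 1/(2/1) = 1 + 1/2 = 3/2
12 + 1/(3/2) = 12 + 2/3 = 38/3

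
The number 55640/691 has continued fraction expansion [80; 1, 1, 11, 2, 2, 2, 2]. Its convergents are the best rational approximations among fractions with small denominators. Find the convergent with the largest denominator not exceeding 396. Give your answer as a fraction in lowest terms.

a_0 = 80: 80/1  (≤ bound)
a_1 = 1: 81/1  (≤ bound)
a_2 = 1: 161/2  (≤ bound)
a_3 = 11: 1852/23  (≤ bound)
a_4 = 2: 3865/48  (≤ bound)
a_5 = 2: 9582/119  (≤ bound)
a_6 = 2: 23029/286  (≤ bound)
a_7 = 2: 55640/691  (> 396, stop)

23029/286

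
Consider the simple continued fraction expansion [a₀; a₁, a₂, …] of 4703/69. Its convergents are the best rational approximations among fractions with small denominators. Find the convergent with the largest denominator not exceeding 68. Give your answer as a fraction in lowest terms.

List convergents until the denominator exceeds the bound:
a_0 = 68: 68/1  (≤ bound)
a_1 = 6: 409/6  (≤ bound)
a_2 = 3: 1295/19  (≤ bound)
a_3 = 1: 1704/25  (≤ bound)
a_4 = 2: 4703/69  (> 68, stop)

1704/25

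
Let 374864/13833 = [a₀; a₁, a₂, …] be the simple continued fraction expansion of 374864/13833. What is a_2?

Apply division with remainder until the remainder is 0:
374864 = 27·13833 + 1373, so a_0 = 27
13833 = 10·1373 + 103, so a_1 = 10
1373 = 13·103 + 34, so a_2 = 13

13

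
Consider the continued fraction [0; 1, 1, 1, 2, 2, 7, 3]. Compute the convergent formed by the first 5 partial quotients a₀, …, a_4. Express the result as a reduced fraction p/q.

Start with 2.
1 + 1/(2/1) = 1 + 1/2 = 3/2
1 + 1/(3/2) = 1 + 2/3 = 5/3
1 + 1/(5/3) = 1 + 3/5 = 8/5
0 + 1/(8/5) = 0 + 5/8 = 5/8

5/8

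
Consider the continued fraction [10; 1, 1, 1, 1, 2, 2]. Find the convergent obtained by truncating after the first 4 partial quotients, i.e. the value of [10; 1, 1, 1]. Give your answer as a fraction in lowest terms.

Start with 1.
1 + 1/(1/1) = 1 + 1/1 = 2/1
1 + 1/(2/1) = 1 + 1/2 = 3/2
10 + 1/(3/2) = 10 + 2/3 = 32/3

32/3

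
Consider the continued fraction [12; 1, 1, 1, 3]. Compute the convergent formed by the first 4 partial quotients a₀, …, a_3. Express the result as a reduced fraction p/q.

38/3

Build up convergents one term at a time:
a_0 = 12: 12/1
a_1 = 1: 13/1
a_2 = 1: 25/2
a_3 = 1: 38/3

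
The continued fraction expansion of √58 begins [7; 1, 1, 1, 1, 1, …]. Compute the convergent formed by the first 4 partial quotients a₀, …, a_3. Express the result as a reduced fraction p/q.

a_0 = 7: 7/1
a_1 = 1: 8/1
a_2 = 1: 15/2
a_3 = 1: 23/3

23/3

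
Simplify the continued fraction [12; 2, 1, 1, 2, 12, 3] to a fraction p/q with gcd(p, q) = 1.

Starting at the tail and folding back:
Start with 3.
12 + 1/(3/1) = 12 + 1/3 = 37/3
2 + 1/(37/3) = 2 + 3/37 = 77/37
1 + 1/(77/37) = 1 + 37/77 = 114/77
1 + 1/(114/77) = 1 + 77/114 = 191/114
2 + 1/(191/114) = 2 + 114/191 = 496/191
12 + 1/(496/191) = 12 + 191/496 = 6143/496

6143/496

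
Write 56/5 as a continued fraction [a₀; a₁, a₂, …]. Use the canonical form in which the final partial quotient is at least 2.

Run the Euclidean algorithm, recording each quotient:
56 = 11·5 + 1, so a_0 = 11
5 = 5·1 + 0, so a_1 = 5

[11; 5]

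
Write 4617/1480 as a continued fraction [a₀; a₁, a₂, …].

[3; 8, 2, 1, 3, 3, 1, 3]

⌊4617/1480⌋ = 3, remainder 177
⌊1480/177⌋ = 8, remainder 64
⌊177/64⌋ = 2, remainder 49
⌊64/49⌋ = 1, remainder 15
⌊49/15⌋ = 3, remainder 4
⌊15/4⌋ = 3, remainder 3
⌊4/3⌋ = 1, remainder 1
⌊3/1⌋ = 3, remainder 0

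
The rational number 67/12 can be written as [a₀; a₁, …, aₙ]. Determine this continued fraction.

⌊67/12⌋ = 5, remainder 7
⌊12/7⌋ = 1, remainder 5
⌊7/5⌋ = 1, remainder 2
⌊5/2⌋ = 2, remainder 1
⌊2/1⌋ = 2, remainder 0

[5; 1, 1, 2, 2]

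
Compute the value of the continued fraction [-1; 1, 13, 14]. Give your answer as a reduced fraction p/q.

Build up convergents one term at a time:
a_0 = -1: -1/1
a_1 = 1: 0/1
a_2 = 13: -1/14
a_3 = 14: -14/197

-14/197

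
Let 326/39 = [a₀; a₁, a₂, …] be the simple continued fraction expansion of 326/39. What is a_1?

2

326 ÷ 39 → quotient 8, remainder 14
39 ÷ 14 → quotient 2, remainder 11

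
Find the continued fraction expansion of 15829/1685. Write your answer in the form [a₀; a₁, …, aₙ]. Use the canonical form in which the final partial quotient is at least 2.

[9; 2, 1, 1, 6, 7, 7]

Apply division with remainder until the remainder is 0:
15829 = 9·1685 + 664, so a_0 = 9
1685 = 2·664 + 357, so a_1 = 2
664 = 1·357 + 307, so a_2 = 1
357 = 1·307 + 50, so a_3 = 1
307 = 6·50 + 7, so a_4 = 6
50 = 7·7 + 1, so a_5 = 7
7 = 7·1 + 0, so a_6 = 7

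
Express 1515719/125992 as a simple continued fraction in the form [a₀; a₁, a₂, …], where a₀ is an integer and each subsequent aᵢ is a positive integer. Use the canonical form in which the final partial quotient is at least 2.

[12; 33, 39, 3, 32]

1515719 = 12·125992 + 3815, so a_0 = 12
125992 = 33·3815 + 97, so a_1 = 33
3815 = 39·97 + 32, so a_2 = 39
97 = 3·32 + 1, so a_3 = 3
32 = 32·1 + 0, so a_4 = 32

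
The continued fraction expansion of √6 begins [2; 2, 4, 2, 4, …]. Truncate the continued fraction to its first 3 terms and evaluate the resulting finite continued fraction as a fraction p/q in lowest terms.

22/9

a_0 = 2: 2/1
a_1 = 2: 5/2
a_2 = 4: 22/9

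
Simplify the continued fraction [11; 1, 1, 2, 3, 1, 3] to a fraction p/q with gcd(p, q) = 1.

962/83

a_0 = 11: 11/1
a_1 = 1: 12/1
a_2 = 1: 23/2
a_3 = 2: 58/5
a_4 = 3: 197/17
a_5 = 1: 255/22
a_6 = 3: 962/83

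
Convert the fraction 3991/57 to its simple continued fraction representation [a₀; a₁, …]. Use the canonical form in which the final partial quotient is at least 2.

3991 = 70·57 + 1, so a_0 = 70
57 = 57·1 + 0, so a_1 = 57

[70; 57]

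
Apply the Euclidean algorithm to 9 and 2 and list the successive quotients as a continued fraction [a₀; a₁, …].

Apply division with remainder until the remainder is 0:
9 = 4·2 + 1, so a_0 = 4
2 = 2·1 + 0, so a_1 = 2

[4; 2]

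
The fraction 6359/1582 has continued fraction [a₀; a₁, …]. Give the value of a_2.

31

6359 ÷ 1582 → quotient 4, remainder 31
1582 ÷ 31 → quotient 51, remainder 1
31 ÷ 1 → quotient 31, remainder 0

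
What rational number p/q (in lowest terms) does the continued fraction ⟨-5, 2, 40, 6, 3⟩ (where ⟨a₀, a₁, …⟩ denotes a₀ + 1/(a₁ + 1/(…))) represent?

-6962/1545

Start with 3.
6 + 1/(3/1) = 6 + 1/3 = 19/3
40 + 1/(19/3) = 40 + 3/19 = 763/19
2 + 1/(763/19) = 2 + 19/763 = 1545/763
-5 + 1/(1545/763) = -5 + 763/1545 = -6962/1545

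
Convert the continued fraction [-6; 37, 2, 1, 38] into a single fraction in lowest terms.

-25870/4331

Start with 38.
1 + 1/(38/1) = 1 + 1/38 = 39/38
2 + 1/(39/38) = 2 + 38/39 = 116/39
37 + 1/(116/39) = 37 + 39/116 = 4331/116
-6 + 1/(4331/116) = -6 + 116/4331 = -25870/4331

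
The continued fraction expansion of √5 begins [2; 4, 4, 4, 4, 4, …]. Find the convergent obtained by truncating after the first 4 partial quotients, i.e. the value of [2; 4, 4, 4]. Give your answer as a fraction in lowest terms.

Compute successive convergents:
a_0 = 2: 2/1
a_1 = 4: 9/4
a_2 = 4: 38/17
a_3 = 4: 161/72

161/72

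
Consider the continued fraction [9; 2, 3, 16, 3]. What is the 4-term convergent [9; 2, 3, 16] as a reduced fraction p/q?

1075/114

Start with 16.
3 + 1/(16/1) = 3 + 1/16 = 49/16
2 + 1/(49/16) = 2 + 16/49 = 114/49
9 + 1/(114/49) = 9 + 49/114 = 1075/114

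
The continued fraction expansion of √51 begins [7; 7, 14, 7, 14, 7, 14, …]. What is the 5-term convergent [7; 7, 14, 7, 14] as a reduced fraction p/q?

70693/9899

Use the convergent recurrence hₖ = aₖ·hₖ₋₁ + hₖ₋₂ (and likewise for the denominators kₖ):
a_0 = 7: 7/1
a_1 = 7: 50/7
a_2 = 14: 707/99
a_3 = 7: 4999/700
a_4 = 14: 70693/9899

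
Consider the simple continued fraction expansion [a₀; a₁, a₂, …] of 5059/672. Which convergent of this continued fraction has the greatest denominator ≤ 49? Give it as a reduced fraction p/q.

271/36

a_0 = 7: 7/1  (≤ bound)
a_1 = 1: 8/1  (≤ bound)
a_2 = 1: 15/2  (≤ bound)
a_3 = 8: 128/17  (≤ bound)
a_4 = 2: 271/36  (≤ bound)
a_5 = 1: 399/53  (> 49, stop)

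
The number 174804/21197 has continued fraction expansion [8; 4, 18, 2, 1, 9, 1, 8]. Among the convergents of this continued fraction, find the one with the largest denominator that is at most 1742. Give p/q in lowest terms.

1839/223

a_0 = 8: 8/1  (≤ bound)
a_1 = 4: 33/4  (≤ bound)
a_2 = 18: 602/73  (≤ bound)
a_3 = 2: 1237/150  (≤ bound)
a_4 = 1: 1839/223  (≤ bound)
a_5 = 9: 17788/2157  (> 1742, stop)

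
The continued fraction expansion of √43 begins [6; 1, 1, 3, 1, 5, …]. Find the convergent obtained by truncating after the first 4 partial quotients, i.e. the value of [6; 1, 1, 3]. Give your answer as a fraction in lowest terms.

a_0 = 6: 6/1
a_1 = 1: 7/1
a_2 = 1: 13/2
a_3 = 3: 46/7

46/7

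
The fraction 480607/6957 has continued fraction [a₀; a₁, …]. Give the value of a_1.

12

480607 = 69·6957 + 574, so a_0 = 69
6957 = 12·574 + 69, so a_1 = 12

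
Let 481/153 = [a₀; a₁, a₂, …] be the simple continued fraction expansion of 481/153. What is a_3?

Run the Euclidean algorithm, recording each quotient:
⌊481/153⌋ = 3, remainder 22
⌊153/22⌋ = 6, remainder 21
⌊22/21⌋ = 1, remainder 1
⌊21/1⌋ = 21, remainder 0

21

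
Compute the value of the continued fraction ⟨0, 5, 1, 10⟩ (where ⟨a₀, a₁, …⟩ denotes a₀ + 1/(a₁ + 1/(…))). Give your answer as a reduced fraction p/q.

11/65

Collapse the nested fraction from the inside out:
Start with 10.
1 + 1/(10/1) = 1 + 1/10 = 11/10
5 + 1/(11/10) = 5 + 10/11 = 65/11
0 + 1/(65/11) = 0 + 11/65 = 11/65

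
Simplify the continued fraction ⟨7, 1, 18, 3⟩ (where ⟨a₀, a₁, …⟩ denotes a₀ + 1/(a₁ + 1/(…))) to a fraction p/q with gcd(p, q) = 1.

Build up convergents one term at a time:
a_0 = 7: 7/1
a_1 = 1: 8/1
a_2 = 18: 151/19
a_3 = 3: 461/58

461/58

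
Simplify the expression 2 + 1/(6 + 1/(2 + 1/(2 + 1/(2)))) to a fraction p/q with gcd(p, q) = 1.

Start with 2.
2 + 1/(2/1) = 2 + 1/2 = 5/2
2 + 1/(5/2) = 2 + 2/5 = 12/5
6 + 1/(12/5) = 6 + 5/12 = 77/12
2 + 1/(77/12) = 2 + 12/77 = 166/77

166/77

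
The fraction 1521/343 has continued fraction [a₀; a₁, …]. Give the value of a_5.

1

Apply division with remainder until the remainder is 0:
1521 ÷ 343 → quotient 4, remainder 149
343 ÷ 149 → quotient 2, remainder 45
149 ÷ 45 → quotient 3, remainder 14
45 ÷ 14 → quotient 3, remainder 3
14 ÷ 3 → quotient 4, remainder 2
3 ÷ 2 → quotient 1, remainder 1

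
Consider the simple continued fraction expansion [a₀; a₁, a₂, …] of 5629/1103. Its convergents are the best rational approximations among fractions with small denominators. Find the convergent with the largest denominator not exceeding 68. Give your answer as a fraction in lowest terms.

a_0 = 5: 5/1  (≤ bound)
a_1 = 9: 46/9  (≤ bound)
a_2 = 1: 51/10  (≤ bound)
a_3 = 2: 148/29  (≤ bound)
a_4 = 12: 1827/358  (> 68, stop)

148/29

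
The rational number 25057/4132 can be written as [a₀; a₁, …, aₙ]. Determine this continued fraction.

[6; 15, 1, 1, 2, 4, 1, 9]

⌊25057/4132⌋ = 6, remainder 265
⌊4132/265⌋ = 15, remainder 157
⌊265/157⌋ = 1, remainder 108
⌊157/108⌋ = 1, remainder 49
⌊108/49⌋ = 2, remainder 10
⌊49/10⌋ = 4, remainder 9
⌊10/9⌋ = 1, remainder 1
⌊9/1⌋ = 9, remainder 0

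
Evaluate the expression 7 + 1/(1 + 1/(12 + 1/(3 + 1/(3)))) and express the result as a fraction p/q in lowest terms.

1054/133

a_0 = 7: 7/1
a_1 = 1: 8/1
a_2 = 12: 103/13
a_3 = 3: 317/40
a_4 = 3: 1054/133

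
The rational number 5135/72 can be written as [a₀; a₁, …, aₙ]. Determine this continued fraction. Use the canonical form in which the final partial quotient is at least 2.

[71; 3, 7, 1, 2]

⌊5135/72⌋ = 71, remainder 23
⌊72/23⌋ = 3, remainder 3
⌊23/3⌋ = 7, remainder 2
⌊3/2⌋ = 1, remainder 1
⌊2/1⌋ = 2, remainder 0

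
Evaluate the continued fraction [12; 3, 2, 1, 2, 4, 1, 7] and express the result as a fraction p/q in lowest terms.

a_0 = 12: 12/1
a_1 = 3: 37/3
a_2 = 2: 86/7
a_3 = 1: 123/10
a_4 = 2: 332/27
a_5 = 4: 1451/118
a_6 = 1: 1783/145
a_7 = 7: 13932/1133

13932/1133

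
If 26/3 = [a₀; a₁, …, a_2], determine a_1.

1

Repeatedly divide and take the remainder:
26 ÷ 3 → quotient 8, remainder 2
3 ÷ 2 → quotient 1, remainder 1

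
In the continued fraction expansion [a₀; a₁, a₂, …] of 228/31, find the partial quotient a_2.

⌊228/31⌋ = 7, remainder 11
⌊31/11⌋ = 2, remainder 9
⌊11/9⌋ = 1, remainder 2

1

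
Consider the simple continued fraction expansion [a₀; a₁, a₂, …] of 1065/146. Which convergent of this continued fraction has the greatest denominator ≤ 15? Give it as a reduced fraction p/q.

List convergents until the denominator exceeds the bound:
a_0 = 7: 7/1  (≤ bound)
a_1 = 3: 22/3  (≤ bound)
a_2 = 2: 51/7  (≤ bound)
a_3 = 1: 73/10  (≤ bound)
a_4 = 1: 124/17  (> 15, stop)

73/10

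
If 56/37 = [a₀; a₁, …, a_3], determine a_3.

18

56 = 1·37 + 19, so a_0 = 1
37 = 1·19 + 18, so a_1 = 1
19 = 1·18 + 1, so a_2 = 1
18 = 18·1 + 0, so a_3 = 18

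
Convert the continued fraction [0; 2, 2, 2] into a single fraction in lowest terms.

a_0 = 0: 0/1
a_1 = 2: 1/2
a_2 = 2: 2/5
a_3 = 2: 5/12

5/12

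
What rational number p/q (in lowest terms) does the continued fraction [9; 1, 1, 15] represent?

a_0 = 9: 9/1
a_1 = 1: 10/1
a_2 = 1: 19/2
a_3 = 15: 295/31

295/31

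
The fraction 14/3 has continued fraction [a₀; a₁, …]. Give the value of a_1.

1

14 = 4·3 + 2, so a_0 = 4
3 = 1·2 + 1, so a_1 = 1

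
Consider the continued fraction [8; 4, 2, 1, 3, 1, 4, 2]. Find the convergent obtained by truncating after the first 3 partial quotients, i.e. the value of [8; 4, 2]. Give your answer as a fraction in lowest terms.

74/9

Start with 2.
4 + 1/(2/1) = 4 + 1/2 = 9/2
8 + 1/(9/2) = 8 + 2/9 = 74/9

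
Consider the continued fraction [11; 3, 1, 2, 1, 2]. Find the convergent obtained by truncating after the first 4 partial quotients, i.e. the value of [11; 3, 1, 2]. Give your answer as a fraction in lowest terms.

Use the convergent recurrence hₖ = aₖ·hₖ₋₁ + hₖ₋₂ (and likewise for the denominators kₖ):
a_0 = 11: 11/1
a_1 = 3: 34/3
a_2 = 1: 45/4
a_3 = 2: 124/11

124/11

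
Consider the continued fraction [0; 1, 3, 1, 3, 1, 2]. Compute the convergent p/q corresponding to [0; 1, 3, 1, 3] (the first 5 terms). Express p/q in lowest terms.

Build up convergents one term at a time:
a_0 = 0: 0/1
a_1 = 1: 1/1
a_2 = 3: 3/4
a_3 = 1: 4/5
a_4 = 3: 15/19

15/19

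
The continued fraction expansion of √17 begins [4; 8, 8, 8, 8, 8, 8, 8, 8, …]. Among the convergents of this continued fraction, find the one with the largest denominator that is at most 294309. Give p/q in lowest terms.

1166876/283009

List convergents until the denominator exceeds the bound:
a_0 = 4: 4/1  (≤ bound)
a_1 = 8: 33/8  (≤ bound)
a_2 = 8: 268/65  (≤ bound)
a_3 = 8: 2177/528  (≤ bound)
a_4 = 8: 17684/4289  (≤ bound)
a_5 = 8: 143649/34840  (≤ bound)
a_6 = 8: 1166876/283009  (≤ bound)
a_7 = 8: 9478657/2298912  (> 294309, stop)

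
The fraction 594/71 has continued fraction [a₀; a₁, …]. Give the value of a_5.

2

Apply division with remainder until the remainder is 0:
⌊594/71⌋ = 8, remainder 26
⌊71/26⌋ = 2, remainder 19
⌊26/19⌋ = 1, remainder 7
⌊19/7⌋ = 2, remainder 5
⌊7/5⌋ = 1, remainder 2
⌊5/2⌋ = 2, remainder 1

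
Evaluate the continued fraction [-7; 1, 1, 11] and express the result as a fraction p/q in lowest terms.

a_0 = -7: -7/1
a_1 = 1: -6/1
a_2 = 1: -13/2
a_3 = 11: -149/23

-149/23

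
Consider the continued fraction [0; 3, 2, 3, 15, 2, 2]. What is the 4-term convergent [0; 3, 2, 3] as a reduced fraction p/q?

a_0 = 0: 0/1
a_1 = 3: 1/3
a_2 = 2: 2/7
a_3 = 3: 7/24

7/24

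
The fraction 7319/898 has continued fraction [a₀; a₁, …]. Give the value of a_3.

1

Apply division with remainder until the remainder is 0:
⌊7319/898⌋ = 8, remainder 135
⌊898/135⌋ = 6, remainder 88
⌊135/88⌋ = 1, remainder 47
⌊88/47⌋ = 1, remainder 41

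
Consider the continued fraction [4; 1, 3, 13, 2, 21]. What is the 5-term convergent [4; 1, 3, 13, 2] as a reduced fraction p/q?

523/110

Start with 2.
13 + 1/(2/1) = 13 + 1/2 = 27/2
3 + 1/(27/2) = 3 + 2/27 = 83/27
1 + 1/(83/27) = 1 + 27/83 = 110/83
4 + 1/(110/83) = 4 + 83/110 = 523/110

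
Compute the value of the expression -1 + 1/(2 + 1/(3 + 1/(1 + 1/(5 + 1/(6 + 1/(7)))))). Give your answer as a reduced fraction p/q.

Compute successive convergents:
a_0 = -1: -1/1
a_1 = 2: -1/2
a_2 = 3: -4/7
a_3 = 1: -5/9
a_4 = 5: -29/52
a_5 = 6: -179/321
a_6 = 7: -1282/2299

-1282/2299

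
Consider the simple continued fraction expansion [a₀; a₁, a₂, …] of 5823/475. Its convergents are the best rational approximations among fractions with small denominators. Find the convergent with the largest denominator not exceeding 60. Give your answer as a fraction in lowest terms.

331/27

a_0 = 12: 12/1  (≤ bound)
a_1 = 3: 37/3  (≤ bound)
a_2 = 1: 49/4  (≤ bound)
a_3 = 6: 331/27  (≤ bound)
a_4 = 4: 1373/112  (> 60, stop)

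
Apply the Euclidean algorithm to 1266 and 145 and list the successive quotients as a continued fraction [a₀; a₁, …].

[8; 1, 2, 1, 2, 1, 1, 5]

Repeatedly divide and take the remainder:
1266 ÷ 145 → quotient 8, remainder 106
145 ÷ 106 → quotient 1, remainder 39
106 ÷ 39 → quotient 2, remainder 28
39 ÷ 28 → quotient 1, remainder 11
28 ÷ 11 → quotient 2, remainder 6
11 ÷ 6 → quotient 1, remainder 5
6 ÷ 5 → quotient 1, remainder 1
5 ÷ 1 → quotient 5, remainder 0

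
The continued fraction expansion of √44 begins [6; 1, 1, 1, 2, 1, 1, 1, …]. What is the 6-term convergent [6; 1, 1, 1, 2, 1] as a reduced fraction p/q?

73/11

Build up convergents one term at a time:
a_0 = 6: 6/1
a_1 = 1: 7/1
a_2 = 1: 13/2
a_3 = 1: 20/3
a_4 = 2: 53/8
a_5 = 1: 73/11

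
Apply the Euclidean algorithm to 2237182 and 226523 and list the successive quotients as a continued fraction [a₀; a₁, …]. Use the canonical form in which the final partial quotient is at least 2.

[9; 1, 7, 13, 8, 1, 7, 30]

2237182 = 9·226523 + 198475, so a_0 = 9
226523 = 1·198475 + 28048, so a_1 = 1
198475 = 7·28048 + 2139, so a_2 = 7
28048 = 13·2139 + 241, so a_3 = 13
2139 = 8·241 + 211, so a_4 = 8
241 = 1·211 + 30, so a_5 = 1
211 = 7·30 + 1, so a_6 = 7
30 = 30·1 + 0, so a_7 = 30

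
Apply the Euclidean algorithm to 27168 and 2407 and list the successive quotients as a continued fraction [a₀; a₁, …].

[11; 3, 2, 14, 1, 1, 11]

27168 = 11·2407 + 691, so a_0 = 11
2407 = 3·691 + 334, so a_1 = 3
691 = 2·334 + 23, so a_2 = 2
334 = 14·23 + 12, so a_3 = 14
23 = 1·12 + 11, so a_4 = 1
12 = 1·11 + 1, so a_5 = 1
11 = 11·1 + 0, so a_6 = 11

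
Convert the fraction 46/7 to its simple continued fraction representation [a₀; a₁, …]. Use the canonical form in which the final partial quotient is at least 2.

46 = 6·7 + 4, so a_0 = 6
7 = 1·4 + 3, so a_1 = 1
4 = 1·3 + 1, so a_2 = 1
3 = 3·1 + 0, so a_3 = 3

[6; 1, 1, 3]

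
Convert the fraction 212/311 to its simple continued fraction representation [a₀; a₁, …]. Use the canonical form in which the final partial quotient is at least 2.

⌊212/311⌋ = 0, remainder 212
⌊311/212⌋ = 1, remainder 99
⌊212/99⌋ = 2, remainder 14
⌊99/14⌋ = 7, remainder 1
⌊14/1⌋ = 14, remainder 0

[0; 1, 2, 7, 14]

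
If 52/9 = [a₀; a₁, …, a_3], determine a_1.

1

52 = 5·9 + 7, so a_0 = 5
9 = 1·7 + 2, so a_1 = 1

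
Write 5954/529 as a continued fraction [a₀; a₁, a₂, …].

[11; 3, 1, 11, 3, 1, 2]

Apply division with remainder until the remainder is 0:
5954 = 11·529 + 135, so a_0 = 11
529 = 3·135 + 124, so a_1 = 3
135 = 1·124 + 11, so a_2 = 1
124 = 11·11 + 3, so a_3 = 11
11 = 3·3 + 2, so a_4 = 3
3 = 1·2 + 1, so a_5 = 1
2 = 2·1 + 0, so a_6 = 2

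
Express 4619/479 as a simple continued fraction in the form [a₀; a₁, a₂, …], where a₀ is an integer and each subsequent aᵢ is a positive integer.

[9; 1, 1, 1, 4, 34]

Apply division with remainder until the remainder is 0:
4619 = 9·479 + 308, so a_0 = 9
479 = 1·308 + 171, so a_1 = 1
308 = 1·171 + 137, so a_2 = 1
171 = 1·137 + 34, so a_3 = 1
137 = 4·34 + 1, so a_4 = 4
34 = 34·1 + 0, so a_5 = 34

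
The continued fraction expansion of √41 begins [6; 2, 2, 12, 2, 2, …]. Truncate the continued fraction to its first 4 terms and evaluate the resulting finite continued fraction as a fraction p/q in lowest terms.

a_0 = 6: 6/1
a_1 = 2: 13/2
a_2 = 2: 32/5
a_3 = 12: 397/62

397/62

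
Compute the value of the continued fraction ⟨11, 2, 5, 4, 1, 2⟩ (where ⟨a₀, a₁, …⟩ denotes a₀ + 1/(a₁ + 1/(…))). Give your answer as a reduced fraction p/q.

Work from the innermost term outward:
Start with 2.
1 + 1/(2/1) = 1 + 1/2 = 3/2
4 + 1/(3/2) = 4 + 2/3 = 14/3
5 + 1/(14/3) = 5 + 3/14 = 73/14
2 + 1/(73/14) = 2 + 14/73 = 160/73
11 + 1/(160/73) = 11 + 73/160 = 1833/160

1833/160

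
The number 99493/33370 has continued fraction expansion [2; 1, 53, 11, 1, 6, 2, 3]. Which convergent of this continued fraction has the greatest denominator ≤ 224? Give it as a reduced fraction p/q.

161/54

a_0 = 2: 2/1  (≤ bound)
a_1 = 1: 3/1  (≤ bound)
a_2 = 53: 161/54  (≤ bound)
a_3 = 11: 1774/595  (> 224, stop)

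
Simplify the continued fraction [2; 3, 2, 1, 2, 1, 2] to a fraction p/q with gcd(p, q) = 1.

Start with 2.
1 + 1/(2/1) = 1 + 1/2 = 3/2
2 + 1/(3/2) = 2 + 2/3 = 8/3
1 + 1/(8/3) = 1 + 3/8 = 11/8
2 + 1/(11/8) = 2 + 8/11 = 30/11
3 + 1/(30/11) = 3 + 11/30 = 101/30
2 + 1/(101/30) = 2 + 30/101 = 232/101

232/101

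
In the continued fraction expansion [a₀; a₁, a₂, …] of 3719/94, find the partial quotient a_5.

3719 = 39·94 + 53, so a_0 = 39
94 = 1·53 + 41, so a_1 = 1
53 = 1·41 + 12, so a_2 = 1
41 = 3·12 + 5, so a_3 = 3
12 = 2·5 + 2, so a_4 = 2
5 = 2·2 + 1, so a_5 = 2

2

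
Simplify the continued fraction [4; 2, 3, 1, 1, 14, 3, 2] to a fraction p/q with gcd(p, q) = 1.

a_0 = 4: 4/1
a_1 = 2: 9/2
a_2 = 3: 31/7
a_3 = 1: 40/9
a_4 = 1: 71/16
a_5 = 14: 1034/233
a_6 = 3: 3173/715
a_7 = 2: 7380/1663

7380/1663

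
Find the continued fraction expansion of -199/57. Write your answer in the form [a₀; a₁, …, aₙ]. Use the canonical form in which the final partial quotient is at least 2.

[-4; 1, 1, 28]

⌊-199/57⌋ = -4, remainder 29
⌊57/29⌋ = 1, remainder 28
⌊29/28⌋ = 1, remainder 1
⌊28/1⌋ = 28, remainder 0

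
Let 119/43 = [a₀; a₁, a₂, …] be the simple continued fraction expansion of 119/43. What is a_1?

Apply division with remainder until the remainder is 0:
⌊119/43⌋ = 2, remainder 33
⌊43/33⌋ = 1, remainder 10

1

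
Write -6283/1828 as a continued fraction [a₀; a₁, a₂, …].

[-4; 1, 1, 3, 2, 9, 12]

⌊-6283/1828⌋ = -4, remainder 1029
⌊1828/1029⌋ = 1, remainder 799
⌊1029/799⌋ = 1, remainder 230
⌊799/230⌋ = 3, remainder 109
⌊230/109⌋ = 2, remainder 12
⌊109/12⌋ = 9, remainder 1
⌊12/1⌋ = 12, remainder 0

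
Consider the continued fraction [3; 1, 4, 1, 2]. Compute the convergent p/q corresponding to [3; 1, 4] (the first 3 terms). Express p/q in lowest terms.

19/5

Start with 4.
1 + 1/(4/1) = 1 + 1/4 = 5/4
3 + 1/(5/4) = 3 + 4/5 = 19/5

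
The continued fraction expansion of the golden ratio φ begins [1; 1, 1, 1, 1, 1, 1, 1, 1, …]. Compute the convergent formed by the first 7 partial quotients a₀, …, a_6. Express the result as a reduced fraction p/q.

21/13

Compute successive convergents:
a_0 = 1: 1/1
a_1 = 1: 2/1
a_2 = 1: 3/2
a_3 = 1: 5/3
a_4 = 1: 8/5
a_5 = 1: 13/8
a_6 = 1: 21/13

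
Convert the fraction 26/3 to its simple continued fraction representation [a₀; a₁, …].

Apply division with remainder until the remainder is 0:
⌊26/3⌋ = 8, remainder 2
⌊3/2⌋ = 1, remainder 1
⌊2/1⌋ = 2, remainder 0

[8; 1, 2]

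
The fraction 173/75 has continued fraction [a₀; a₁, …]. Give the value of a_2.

3

173 ÷ 75 → quotient 2, remainder 23
75 ÷ 23 → quotient 3, remainder 6
23 ÷ 6 → quotient 3, remainder 5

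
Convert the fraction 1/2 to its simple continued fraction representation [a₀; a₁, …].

Repeatedly divide and take the remainder:
⌊1/2⌋ = 0, remainder 1
⌊2/1⌋ = 2, remainder 0

[0; 2]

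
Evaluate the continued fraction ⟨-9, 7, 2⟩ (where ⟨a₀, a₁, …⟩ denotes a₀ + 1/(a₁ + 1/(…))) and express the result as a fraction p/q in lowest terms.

a_0 = -9: -9/1
a_1 = 7: -62/7
a_2 = 2: -133/15

-133/15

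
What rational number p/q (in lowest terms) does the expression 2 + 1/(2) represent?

Start with 2.
2 + 1/(2/1) = 2 + 1/2 = 5/2

5/2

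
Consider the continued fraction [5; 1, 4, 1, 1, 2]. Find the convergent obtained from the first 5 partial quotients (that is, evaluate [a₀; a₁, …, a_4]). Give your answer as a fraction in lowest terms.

64/11

Start with 1.
1 + 1/(1/1) = 1 + 1/1 = 2/1
4 + 1/(2/1) = 4 + 1/2 = 9/2
1 + 1/(9/2) = 1 + 2/9 = 11/9
5 + 1/(11/9) = 5 + 9/11 = 64/11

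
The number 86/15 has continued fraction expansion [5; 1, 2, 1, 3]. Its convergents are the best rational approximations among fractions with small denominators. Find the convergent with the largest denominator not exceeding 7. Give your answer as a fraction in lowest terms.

List convergents until the denominator exceeds the bound:
a_0 = 5: 5/1  (≤ bound)
a_1 = 1: 6/1  (≤ bound)
a_2 = 2: 17/3  (≤ bound)
a_3 = 1: 23/4  (≤ bound)
a_4 = 3: 86/15  (> 7, stop)

23/4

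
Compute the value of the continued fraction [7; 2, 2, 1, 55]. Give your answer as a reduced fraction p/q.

Build up convergents one term at a time:
a_0 = 7: 7/1
a_1 = 2: 15/2
a_2 = 2: 37/5
a_3 = 1: 52/7
a_4 = 55: 2897/390

2897/390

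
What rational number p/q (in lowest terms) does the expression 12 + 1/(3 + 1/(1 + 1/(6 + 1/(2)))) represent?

711/58

a_0 = 12: 12/1
a_1 = 3: 37/3
a_2 = 1: 49/4
a_3 = 6: 331/27
a_4 = 2: 711/58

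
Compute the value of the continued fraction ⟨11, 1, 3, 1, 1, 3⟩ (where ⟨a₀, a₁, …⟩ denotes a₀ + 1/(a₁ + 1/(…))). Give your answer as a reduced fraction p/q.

377/32

a_0 = 11: 11/1
a_1 = 1: 12/1
a_2 = 3: 47/4
a_3 = 1: 59/5
a_4 = 1: 106/9
a_5 = 3: 377/32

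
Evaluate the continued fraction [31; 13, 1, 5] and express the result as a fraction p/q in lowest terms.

2579/83

Start with 5.
1 + 1/(5/1) = 1 + 1/5 = 6/5
13 + 1/(6/5) = 13 + 5/6 = 83/6
31 + 1/(83/6) = 31 + 6/83 = 2579/83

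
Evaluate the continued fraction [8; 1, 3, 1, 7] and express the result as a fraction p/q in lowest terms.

a_0 = 8: 8/1
a_1 = 1: 9/1
a_2 = 3: 35/4
a_3 = 1: 44/5
a_4 = 7: 343/39

343/39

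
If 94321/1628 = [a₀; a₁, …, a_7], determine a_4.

4

94321 ÷ 1628 → quotient 57, remainder 1525
1628 ÷ 1525 → quotient 1, remainder 103
1525 ÷ 103 → quotient 14, remainder 83
103 ÷ 83 → quotient 1, remainder 20
83 ÷ 20 → quotient 4, remainder 3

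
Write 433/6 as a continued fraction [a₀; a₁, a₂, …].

Apply division with remainder until the remainder is 0:
433 = 72·6 + 1, so a_0 = 72
6 = 6·1 + 0, so a_1 = 6

[72; 6]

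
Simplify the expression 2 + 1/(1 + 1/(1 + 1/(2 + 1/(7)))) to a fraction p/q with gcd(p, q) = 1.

96/37

Start with 7.
2 + 1/(7/1) = 2 + 1/7 = 15/7
1 + 1/(15/7) = 1 + 7/15 = 22/15
1 + 1/(22/15) = 1 + 15/22 = 37/22
2 + 1/(37/22) = 2 + 22/37 = 96/37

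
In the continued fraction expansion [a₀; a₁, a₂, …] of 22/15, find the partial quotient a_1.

2

Repeatedly divide and take the remainder:
22 ÷ 15 → quotient 1, remainder 7
15 ÷ 7 → quotient 2, remainder 1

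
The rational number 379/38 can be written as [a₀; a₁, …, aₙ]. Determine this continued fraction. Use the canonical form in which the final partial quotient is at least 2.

[9; 1, 37]

Repeatedly divide and take the remainder:
⌊379/38⌋ = 9, remainder 37
⌊38/37⌋ = 1, remainder 1
⌊37/1⌋ = 37, remainder 0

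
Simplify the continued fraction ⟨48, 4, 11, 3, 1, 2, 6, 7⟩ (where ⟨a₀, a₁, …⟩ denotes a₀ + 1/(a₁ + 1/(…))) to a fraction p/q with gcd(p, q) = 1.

1113919/23089

Start with 7.
6 + 1/(7/1) = 6 + 1/7 = 43/7
2 + 1/(43/7) = 2 + 7/43 = 93/43
1 + 1/(93/43) = 1 + 43/93 = 136/93
3 + 1/(136/93) = 3 + 93/136 = 501/136
11 + 1/(501/136) = 11 + 136/501 = 5647/501
4 + 1/(5647/501) = 4 + 501/5647 = 23089/5647
48 + 1/(23089/5647) = 48 + 5647/23089 = 1113919/23089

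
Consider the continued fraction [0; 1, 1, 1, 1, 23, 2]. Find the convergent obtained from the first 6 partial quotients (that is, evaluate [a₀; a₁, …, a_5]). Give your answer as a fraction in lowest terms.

71/118

Collapse the nested fraction from the inside out:
Start with 23.
1 + 1/(23/1) = 1 + 1/23 = 24/23
1 + 1/(24/23) = 1 + 23/24 = 47/24
1 + 1/(47/24) = 1 + 24/47 = 71/47
1 + 1/(71/47) = 1 + 47/71 = 118/71
0 + 1/(118/71) = 0 + 71/118 = 71/118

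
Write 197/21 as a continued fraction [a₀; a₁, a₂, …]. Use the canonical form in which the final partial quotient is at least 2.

⌊197/21⌋ = 9, remainder 8
⌊21/8⌋ = 2, remainder 5
⌊8/5⌋ = 1, remainder 3
⌊5/3⌋ = 1, remainder 2
⌊3/2⌋ = 1, remainder 1
⌊2/1⌋ = 2, remainder 0

[9; 2, 1, 1, 1, 2]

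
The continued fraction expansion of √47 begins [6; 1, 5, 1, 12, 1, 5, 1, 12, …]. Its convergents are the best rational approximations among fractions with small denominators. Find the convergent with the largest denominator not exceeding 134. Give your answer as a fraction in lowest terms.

665/97

a_0 = 6: 6/1  (≤ bound)
a_1 = 1: 7/1  (≤ bound)
a_2 = 5: 41/6  (≤ bound)
a_3 = 1: 48/7  (≤ bound)
a_4 = 12: 617/90  (≤ bound)
a_5 = 1: 665/97  (≤ bound)
a_6 = 5: 3942/575  (> 134, stop)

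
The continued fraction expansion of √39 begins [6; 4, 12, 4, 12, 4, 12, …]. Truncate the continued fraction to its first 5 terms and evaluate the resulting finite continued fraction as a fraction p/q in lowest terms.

Starting at the tail and folding back:
Start with 12.
4 + 1/(12/1) = 4 + 1/12 = 49/12
12 + 1/(49/12) = 12 + 12/49 = 600/49
4 + 1/(600/49) = 4 + 49/600 = 2449/600
6 + 1/(2449/600) = 6 + 600/2449 = 15294/2449

15294/2449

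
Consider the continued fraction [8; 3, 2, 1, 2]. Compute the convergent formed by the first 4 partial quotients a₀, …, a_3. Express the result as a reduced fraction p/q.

Start with 1.
2 + 1/(1/1) = 2 + 1/1 = 3/1
3 + 1/(3/1) = 3 + 1/3 = 10/3
8 + 1/(10/3) = 8 + 3/10 = 83/10

83/10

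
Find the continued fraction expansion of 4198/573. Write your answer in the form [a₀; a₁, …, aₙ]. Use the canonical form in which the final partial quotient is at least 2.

4198 ÷ 573 → quotient 7, remainder 187
573 ÷ 187 → quotient 3, remainder 12
187 ÷ 12 → quotient 15, remainder 7
12 ÷ 7 → quotient 1, remainder 5
7 ÷ 5 → quotient 1, remainder 2
5 ÷ 2 → quotient 2, remainder 1
2 ÷ 1 → quotient 2, remainder 0

[7; 3, 15, 1, 1, 2, 2]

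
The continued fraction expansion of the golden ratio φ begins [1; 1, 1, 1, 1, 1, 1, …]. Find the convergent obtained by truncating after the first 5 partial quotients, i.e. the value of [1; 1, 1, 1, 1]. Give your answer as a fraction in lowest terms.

a_0 = 1: 1/1
a_1 = 1: 2/1
a_2 = 1: 3/2
a_3 = 1: 5/3
a_4 = 1: 8/5

8/5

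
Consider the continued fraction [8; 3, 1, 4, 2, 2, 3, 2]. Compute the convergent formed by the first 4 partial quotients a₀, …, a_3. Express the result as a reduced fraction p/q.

157/19

Starting at the tail and folding back:
Start with 4.
1 + 1/(4/1) = 1 + 1/4 = 5/4
3 + 1/(5/4) = 3 + 4/5 = 19/5
8 + 1/(19/5) = 8 + 5/19 = 157/19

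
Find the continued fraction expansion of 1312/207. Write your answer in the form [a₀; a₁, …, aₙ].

[6; 2, 1, 22, 3]

1312 ÷ 207 → quotient 6, remainder 70
207 ÷ 70 → quotient 2, remainder 67
70 ÷ 67 → quotient 1, remainder 3
67 ÷ 3 → quotient 22, remainder 1
3 ÷ 1 → quotient 3, remainder 0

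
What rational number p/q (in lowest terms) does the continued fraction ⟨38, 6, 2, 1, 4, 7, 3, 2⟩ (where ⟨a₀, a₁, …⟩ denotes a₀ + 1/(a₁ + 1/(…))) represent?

Start with 2.
3 + 1/(2/1) = 3 + 1/2 = 7/2
7 + 1/(7/2) = 7 + 2/7 = 51/7
4 + 1/(51/7) = 4 + 7/51 = 211/51
1 + 1/(211/51) = 1 + 51/211 = 262/211
2 + 1/(262/211) = 2 + 211/262 = 735/262
6 + 1/(735/262) = 6 + 262/735 = 4672/735
38 + 1/(4672/735) = 38 + 735/4672 = 178271/4672

178271/4672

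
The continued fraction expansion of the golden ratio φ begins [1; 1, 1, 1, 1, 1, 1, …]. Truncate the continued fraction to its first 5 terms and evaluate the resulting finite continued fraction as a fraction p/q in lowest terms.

Start with 1.
1 + 1/(1/1) = 1 + 1/1 = 2/1
1 + 1/(2/1) = 1 + 1/2 = 3/2
1 + 1/(3/2) = 1 + 2/3 = 5/3
1 + 1/(5/3) = 1 + 3/5 = 8/5

8/5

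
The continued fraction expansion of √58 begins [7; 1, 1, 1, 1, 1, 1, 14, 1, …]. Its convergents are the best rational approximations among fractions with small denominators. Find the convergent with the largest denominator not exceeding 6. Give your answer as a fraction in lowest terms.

38/5

a_0 = 7: 7/1  (≤ bound)
a_1 = 1: 8/1  (≤ bound)
a_2 = 1: 15/2  (≤ bound)
a_3 = 1: 23/3  (≤ bound)
a_4 = 1: 38/5  (≤ bound)
a_5 = 1: 61/8  (> 6, stop)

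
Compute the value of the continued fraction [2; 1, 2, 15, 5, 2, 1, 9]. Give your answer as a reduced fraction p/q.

Starting at the tail and folding back:
Start with 9.
1 + 1/(9/1) = 1 + 1/9 = 10/9
2 + 1/(10/9) = 2 + 9/10 = 29/10
5 + 1/(29/10) = 5 + 10/29 = 155/29
15 + 1/(155/29) = 15 + 29/155 = 2354/155
2 + 1/(2354/155) = 2 + 155/2354 = 4863/2354
1 + 1/(4863/2354) = 1 + 2354/4863 = 7217/4863
2 + 1/(7217/4863) = 2 + 4863/7217 = 19297/7217

19297/7217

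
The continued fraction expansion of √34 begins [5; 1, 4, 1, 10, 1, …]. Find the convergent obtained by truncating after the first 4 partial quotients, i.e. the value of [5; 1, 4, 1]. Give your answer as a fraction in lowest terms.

Build up convergents one term at a time:
a_0 = 5: 5/1
a_1 = 1: 6/1
a_2 = 4: 29/5
a_3 = 1: 35/6

35/6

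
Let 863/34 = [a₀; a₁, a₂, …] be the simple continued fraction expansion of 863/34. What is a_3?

1

863 ÷ 34 → quotient 25, remainder 13
34 ÷ 13 → quotient 2, remainder 8
13 ÷ 8 → quotient 1, remainder 5
8 ÷ 5 → quotient 1, remainder 3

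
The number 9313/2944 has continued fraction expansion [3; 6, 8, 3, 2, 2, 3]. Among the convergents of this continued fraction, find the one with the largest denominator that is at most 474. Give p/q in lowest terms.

1123/355

a_0 = 3: 3/1  (≤ bound)
a_1 = 6: 19/6  (≤ bound)
a_2 = 8: 155/49  (≤ bound)
a_3 = 3: 484/153  (≤ bound)
a_4 = 2: 1123/355  (≤ bound)
a_5 = 2: 2730/863  (> 474, stop)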